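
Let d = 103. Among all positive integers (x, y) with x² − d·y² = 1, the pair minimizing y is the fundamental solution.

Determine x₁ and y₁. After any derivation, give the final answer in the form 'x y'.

227528 22419

√103 → a₀=10, period (6,1,2,1,1,9,1,1,2,1,6,20); ℓ=12 even so k=11
i=0: a=10 ⇒ p=10, q=1
…
i=5: a=1 ⇒ p=477, q=47
…
i=7: a=1 ⇒ p=5044, q=497
i=8: a=1 ⇒ p=9611, q=947
…
i=10: a=1 ⇒ p=33877, q=3338
i=11: a=6 ⇒ p=227528, q=22419
→ (227528, 22419).  Check: 227528²=51768990784, 103·22419²=51768990783, difference 1.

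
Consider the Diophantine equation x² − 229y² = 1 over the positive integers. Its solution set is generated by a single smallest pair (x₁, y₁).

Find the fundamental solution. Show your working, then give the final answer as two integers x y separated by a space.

5848201 386460

d=229: √d = [15; 7,1,1,7,30] (ℓ=5, odd), read p_9/q_9
k=0  a_k=15  p_k/q_k = 15/1
k=1  a_k=7  p_k/q_k = 106/7
k=2  a_k=1  p_k/q_k = 121/8
k=3  a_k=1  p_k/q_k = 227/15
k=4  a_k=7  p_k/q_k = 1710/113
k=5  a_k=30  p_k/q_k = 51527/3405
…
k=8  a_k=1  p_k/q_k = 776325/51301
k=9  a_k=7  p_k/q_k = 5848201/386460
fundamental: x₁=5848201, y₁=386460  (since 34201454936401 − 229·149351331600 = 1)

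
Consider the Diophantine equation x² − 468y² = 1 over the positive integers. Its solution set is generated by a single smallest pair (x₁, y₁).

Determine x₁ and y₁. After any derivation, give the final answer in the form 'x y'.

√468 → a₀=21, period (1,1,1,2,1,1,1,42); ℓ=8 even so k=7
a_0=21:  p_0=21·1+0=21,  q_0=21·0+1=1
a_1=1:  p_1=1·21+1=22,  q_1=1·1+0=1
a_2=1:  p_2=1·22+21=43,  q_2=1·1+1=2
a_3=1:  p_3=1·43+22=65,  q_3=1·2+1=3
…
a_5=1:  p_5=1·173+65=238,  q_5=1·8+3=11
a_6=1:  p_6=1·238+173=411,  q_6=1·11+8=19
a_7=1:  p_7=1·411+238=649,  q_7=1·19+11=30
(x₁, y₁) = (649, 30);  649² − 468·30² = 1 ✓

649 30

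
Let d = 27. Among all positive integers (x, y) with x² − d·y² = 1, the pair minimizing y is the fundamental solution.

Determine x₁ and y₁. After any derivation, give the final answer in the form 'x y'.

26 5

d=27: √d = [5; 5,10] (ℓ=2, even), read p_1/q_1
i=0: a=5 ⇒ p=5, q=1
i=1: a=5 ⇒ p=26, q=5
fundamental: x₁=26, y₁=5  (since 676 − 27·25 = 1)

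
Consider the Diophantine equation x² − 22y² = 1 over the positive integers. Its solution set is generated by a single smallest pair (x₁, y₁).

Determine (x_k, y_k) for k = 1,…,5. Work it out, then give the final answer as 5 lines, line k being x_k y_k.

197 42
77617 16548
30580901 6519870
12048797377 2568812232
4747195585637 1012105499538

√22 → a₀=4, period (1,2,4,2,1,8); ℓ=6 even so k=5
a_0=4:  p_0=4·1+0=4,  q_0=4·0+1=1
a_1=1:  p_1=1·4+1=5,  q_1=1·1+0=1
a_2=2:  p_2=2·5+4=14,  q_2=2·1+1=3
a_3=4:  p_3=4·14+5=61,  q_3=4·3+1=13
a_4=2:  p_4=2·61+14=136,  q_4=2·13+3=29
a_5=1:  p_5=1·136+61=197,  q_5=1·29+13=42
fundamental: x₁=197, y₁=42  (since 38809 − 22·1764 = 1)
(x_2, y_2) = (197·197 + 22·42·42, 197·42 + 42·197) = (77617, 16548)
(x_3, y_3) = (197·77617 + 22·42·16548, 197·16548 + 42·77617) = (30580901, 6519870)
(x_4, y_4) = (197·30580901 + 22·42·6519870, 197·6519870 + 42·30580901) = (12048797377, 2568812232)
(x_5, y_5) = (197·12048797377 + 22·42·2568812232, 197·2568812232 + 42·12048797377) = (4747195585637, 1012105499538)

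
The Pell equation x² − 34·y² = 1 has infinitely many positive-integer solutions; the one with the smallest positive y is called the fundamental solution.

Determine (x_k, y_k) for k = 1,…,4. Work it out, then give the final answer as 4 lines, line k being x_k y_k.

√34 = [5; 1,4,1,10, …], period ℓ=4 (even) → k=3
step 0: (5, 1)  from 5·(1,0) + (0,1)
…
step 2: (29, 5)  from 4·(6,1) + (5,1)
step 3: (35, 6)  from 1·(29,5) + (6,1)
fundamental: x₁=35, y₁=6  (since 1225 − 34·36 = 1)
k=2:  x_2 = 35·35+34·6·6 = 2449,  y_2 = 35·6+6·35 = 420
k=3:  x_3 = 35·2449+34·6·420 = 171395,  y_3 = 35·420+6·2449 = 29394
k=4:  x_4 = 35·171395+34·6·29394 = 11995201,  y_4 = 35·29394+6·171395 = 2057160

35 6
2449 420
171395 29394
11995201 2057160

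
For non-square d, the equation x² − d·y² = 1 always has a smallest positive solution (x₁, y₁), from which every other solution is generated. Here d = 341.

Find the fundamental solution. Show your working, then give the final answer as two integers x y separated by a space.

d=341: √d = [18; 2,6,1,8,2,…,6,2,36] (ℓ=14, even), read p_13/q_13
a_0=18:  p_0=18·1+0=18,  q_0=18·0+1=1
a_1=2:  p_1=2·18+1=37,  q_1=2·1+0=2
…
a_3=1:  p_3=1·240+37=277,  q_3=1·13+2=15
a_4=8:  p_4=8·277+240=2456,  q_4=8·15+13=133
…
a_6=1:  p_6=1·5189+2456=7645,  q_6=1·281+133=414
a_7=2:  p_7=2·7645+5189=20479,  q_7=2·414+281=1109
…
a_9=2:  p_9=2·28124+20479=76727,  q_9=2·1523+1109=4155
a_10=8:  p_10=8·76727+28124=641940,  q_10=8·4155+1523=34763
a_11=1:  p_11=1·641940+76727=718667,  q_11=1·34763+4155=38918
a_12=6:  p_12=6·718667+641940=4953942,  q_12=6·38918+34763=268271
a_13=2:  p_13=2·4953942+718667=10626551,  q_13=2·268271+38918=575460
fundamental: x₁=10626551, y₁=575460  (since 112923586155601 − 341·331154211600 = 1)

10626551 575460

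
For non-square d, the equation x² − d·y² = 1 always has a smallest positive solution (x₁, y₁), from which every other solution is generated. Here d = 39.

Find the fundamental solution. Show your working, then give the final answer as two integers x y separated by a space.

25 4

√39 = [6; 4,12, …], period ℓ=2 (even) → k=1
a_0=6:  p_0=6·1+0=6,  q_0=6·0+1=1
a_1=4:  p_1=4·6+1=25,  q_1=4·1+0=4
fundamental: x₁=25, y₁=4  (since 625 − 39·16 = 1)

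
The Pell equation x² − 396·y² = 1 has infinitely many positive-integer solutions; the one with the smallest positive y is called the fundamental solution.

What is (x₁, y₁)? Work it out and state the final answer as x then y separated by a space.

[19; 1,8,1,38] for √396; ℓ=4 ⇒ convergent index 3
a_0=19:  p_0=19·1+0=19,  q_0=19·0+1=1
a_1=1:  p_1=1·19+1=20,  q_1=1·1+0=1
a_2=8:  p_2=8·20+19=179,  q_2=8·1+1=9
a_3=1:  p_3=1·179+20=199,  q_3=1·9+1=10
fundamental: x₁=199, y₁=10  (since 39601 − 396·100 = 1)

199 10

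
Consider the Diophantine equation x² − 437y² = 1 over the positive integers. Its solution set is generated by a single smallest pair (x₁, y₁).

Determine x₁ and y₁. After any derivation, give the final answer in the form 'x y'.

4599 220

√437 → a₀=20, period (1,9,2,9,1,40); ℓ=6 even so k=5
step 0: (20, 1)  from 20·(1,0) + (0,1)
step 1: (21, 1)  from 1·(20,1) + (1,0)
step 2: (209, 10)  from 9·(21,1) + (20,1)
step 3: (439, 21)  from 2·(209,10) + (21,1)
step 4: (4160, 199)  from 9·(439,21) + (209,10)
step 5: (4599, 220)  from 1·(4160,199) + (439,21)
→ (4599, 220).  Check: 4599²=21150801, 437·220²=21150800, difference 1.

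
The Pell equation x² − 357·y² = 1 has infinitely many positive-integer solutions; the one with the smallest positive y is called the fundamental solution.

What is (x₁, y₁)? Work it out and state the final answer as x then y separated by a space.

[18; 1,8,2,8,1,36] for √357; ℓ=6 ⇒ convergent index 5
a_0=18:  p_0=18·1+0=18,  q_0=18·0+1=1
a_1=1:  p_1=1·18+1=19,  q_1=1·1+0=1
…
a_3=2:  p_3=2·170+19=359,  q_3=2·9+1=19
a_4=8:  p_4=8·359+170=3042,  q_4=8·19+9=161
a_5=1:  p_5=1·3042+359=3401,  q_5=1·161+19=180
→ (3401, 180).  Check: 3401²=11566801, 357·180²=11566800, difference 1.

3401 180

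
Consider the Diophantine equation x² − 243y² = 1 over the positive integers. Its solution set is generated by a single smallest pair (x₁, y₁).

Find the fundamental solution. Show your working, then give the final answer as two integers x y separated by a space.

70226 4505

d=243: √d = [15; 1,1,2,3,15,3,2,1,1,30] (ℓ=10, even), read p_9/q_9
a_0=15:  p_0=15·1+0=15,  q_0=15·0+1=1
…
a_2=1:  p_2=1·16+15=31,  q_2=1·1+1=2
a_3=2:  p_3=2·31+16=78,  q_3=2·2+1=5
a_4=3:  p_4=3·78+31=265,  q_4=3·5+2=17
a_5=15:  p_5=15·265+78=4053,  q_5=15·17+5=260
…
a_8=1:  p_8=1·28901+12424=41325,  q_8=1·1854+797=2651
a_9=1:  p_9=1·41325+28901=70226,  q_9=1·2651+1854=4505
fundamental: x₁=70226, y₁=4505  (since 4931691076 − 243·20295025 = 1)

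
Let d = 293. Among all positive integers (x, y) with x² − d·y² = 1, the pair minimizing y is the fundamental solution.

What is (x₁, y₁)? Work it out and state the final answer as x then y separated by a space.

d=293: √d = [17; 8,1,1,8,34] (ℓ=5, odd), read p_9/q_9
step 0: (17, 1)  from 17·(1,0) + (0,1)
step 1: (137, 8)  from 8·(17,1) + (1,0)
step 2: (154, 9)  from 1·(137,8) + (17,1)
step 3: (291, 17)  from 1·(154,9) + (137,8)
step 4: (2482, 145)  from 8·(291,17) + (154,9)
…
step 6: (679914, 39721)  from 8·(84679,4947) + (2482,145)
…
step 8: (1444507, 84389)  from 1·(764593,44668) + (679914,39721)
step 9: (12320649, 719780)  from 8·(1444507,84389) + (764593,44668)
→ (12320649, 719780).  Check: 12320649²=151798391781201, 293·719780²=151798391781200, difference 1.

12320649 719780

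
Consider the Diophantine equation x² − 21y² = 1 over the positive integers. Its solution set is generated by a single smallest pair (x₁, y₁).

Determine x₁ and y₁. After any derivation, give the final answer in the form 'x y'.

√21 → a₀=4, period (1,1,2,1,1,8); ℓ=6 even so k=5
k=0  a_k=4  p_k/q_k = 4/1
k=1  a_k=1  p_k/q_k = 5/1
…
k=4  a_k=1  p_k/q_k = 32/7
k=5  a_k=1  p_k/q_k = 55/12
fundamental: x₁=55, y₁=12  (since 3025 − 21·144 = 1)

55 12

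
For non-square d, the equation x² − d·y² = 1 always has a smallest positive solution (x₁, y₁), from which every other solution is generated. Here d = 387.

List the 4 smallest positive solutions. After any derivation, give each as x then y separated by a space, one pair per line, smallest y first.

3482 177
24248647 1232628
168867574226 8584021215
1175993762661217 59779122508632

√387 → a₀=19, period (1,2,19,2,1,38); ℓ=6 even so k=5
k=0  a_k=19  p_k/q_k = 19/1
…
k=2  a_k=2  p_k/q_k = 59/3
…
k=4  a_k=2  p_k/q_k = 2341/119
k=5  a_k=1  p_k/q_k = 3482/177
fundamental: x₁=3482, y₁=177  (since 12124324 − 387·31329 = 1)
(x_2, y_2) = (3482·3482 + 387·177·177, 3482·177 + 177·3482) = (24248647, 1232628)
(x_3, y_3) = (3482·24248647 + 387·177·1232628, 3482·1232628 + 177·24248647) = (168867574226, 8584021215)
(x_4, y_4) = (3482·168867574226 + 387·177·8584021215, 3482·8584021215 + 177·168867574226) = (1175993762661217, 59779122508632)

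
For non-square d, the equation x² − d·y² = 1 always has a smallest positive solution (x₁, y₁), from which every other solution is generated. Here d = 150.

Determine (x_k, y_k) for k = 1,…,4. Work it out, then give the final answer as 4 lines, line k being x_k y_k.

√150 = [12; 4,24, …], period ℓ=2 (even) → k=1
i=0: a=12 ⇒ p=12, q=1
i=1: a=4 ⇒ p=49, q=4
(x₁, y₁) = (49, 4);  49² − 150·4² = 1 ✓
(x_2, y_2) = (49·49 + 150·4·4, 49·4 + 4·49) = (4801, 392)
(x_3, y_3) = (49·4801 + 150·4·392, 49·392 + 4·4801) = (470449, 38412)
(x_4, y_4) = (49·470449 + 150·4·38412, 49·38412 + 4·470449) = (46099201, 3763984)

49 4
4801 392
470449 38412
46099201 3763984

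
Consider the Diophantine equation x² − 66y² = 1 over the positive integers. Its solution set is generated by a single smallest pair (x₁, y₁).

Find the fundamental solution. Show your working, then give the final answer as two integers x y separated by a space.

√66 → a₀=8, period (8,16); ℓ=2 even so k=1
step 0: (8, 1)  from 8·(1,0) + (0,1)
step 1: (65, 8)  from 8·(8,1) + (1,0)
fundamental: x₁=65, y₁=8  (since 4225 − 66·64 = 1)

65 8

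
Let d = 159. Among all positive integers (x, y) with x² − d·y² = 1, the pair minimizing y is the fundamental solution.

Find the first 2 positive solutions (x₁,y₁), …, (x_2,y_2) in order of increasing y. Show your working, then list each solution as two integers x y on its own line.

[12; 1,1,1,1,3,1,1,1,1,24] for √159; ℓ=10 ⇒ convergent index 9
i=0: a=12 ⇒ p=12, q=1
i=1: a=1 ⇒ p=13, q=1
…
i=3: a=1 ⇒ p=38, q=3
i=4: a=1 ⇒ p=63, q=5
i=5: a=3 ⇒ p=227, q=18
i=6: a=1 ⇒ p=290, q=23
i=7: a=1 ⇒ p=517, q=41
i=8: a=1 ⇒ p=807, q=64
i=9: a=1 ⇒ p=1324, q=105
→ (1324, 105).  Check: 1324²=1752976, 159·105²=1752975, difference 1.
n=2: (1324,105)∘(1324,105) = (1324·1324+159·105·105, 1324·105+105·1324) = (3505951,278040)

1324 105
3505951 278040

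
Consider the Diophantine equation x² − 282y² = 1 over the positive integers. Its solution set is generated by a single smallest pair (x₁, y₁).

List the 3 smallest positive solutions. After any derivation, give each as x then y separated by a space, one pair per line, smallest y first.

2351 140
11054401 658280
51977791151 3095232420

d=282: √d = [16; 1,3,1,4,1,3,1,32] (ℓ=8, even), read p_7/q_7
i=0: a=16 ⇒ p=16, q=1
i=1: a=1 ⇒ p=17, q=1
…
i=6: a=3 ⇒ p=1864, q=111
i=7: a=1 ⇒ p=2351, q=140
→ (2351, 140).  Check: 2351²=5527201, 282·140²=5527200, difference 1.
(x_2, y_2) = (2351·2351 + 282·140·140, 2351·140 + 140·2351) = (11054401, 658280)
(x_3, y_3) = (2351·11054401 + 282·140·658280, 2351·658280 + 140·11054401) = (51977791151, 3095232420)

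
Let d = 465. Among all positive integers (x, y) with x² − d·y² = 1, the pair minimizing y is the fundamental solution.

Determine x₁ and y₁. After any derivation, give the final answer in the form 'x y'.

15871 736

√465 → a₀=21, period (1,1,3,2,2,2,3,1,1,42); ℓ=10 even so k=9
a_0=21:  p_0=21·1+0=21,  q_0=21·0+1=1
…
a_4=2:  p_4=2·151+43=345,  q_4=2·7+2=16
…
a_6=2:  p_6=2·841+345=2027,  q_6=2·39+16=94
…
a_8=1:  p_8=1·6922+2027=8949,  q_8=1·321+94=415
a_9=1:  p_9=1·8949+6922=15871,  q_9=1·415+321=736
(x₁, y₁) = (15871, 736);  15871² − 465·736² = 1 ✓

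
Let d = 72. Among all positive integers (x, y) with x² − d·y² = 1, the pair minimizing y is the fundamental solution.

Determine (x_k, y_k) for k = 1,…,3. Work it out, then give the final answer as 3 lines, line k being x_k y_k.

d=72: √d = [8; 2,16] (ℓ=2, even), read p_1/q_1
k=0  a_k=8  p_k/q_k = 8/1
k=1  a_k=2  p_k/q_k = 17/2
(x₁, y₁) = (17, 2);  17² − 72·2² = 1 ✓
k=2:  x_2 = 17·17+72·2·2 = 577,  y_2 = 17·2+2·17 = 68
k=3:  x_3 = 17·577+72·2·68 = 19601,  y_3 = 17·68+2·577 = 2310

17 2
577 68
19601 2310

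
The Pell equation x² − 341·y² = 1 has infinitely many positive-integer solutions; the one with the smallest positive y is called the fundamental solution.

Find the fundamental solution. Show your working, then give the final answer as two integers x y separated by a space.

10626551 575460

√341 = [18; 2,6,1,8,2,…,6,2,36, …], period ℓ=14 (even) → k=13
step 0: (18, 1)  from 18·(1,0) + (0,1)
step 1: (37, 2)  from 2·(18,1) + (1,0)
step 2: (240, 13)  from 6·(37,2) + (18,1)
step 3: (277, 15)  from 1·(240,13) + (37,2)
…
step 5: (5189, 281)  from 2·(2456,133) + (277,15)
…
step 7: (20479, 1109)  from 2·(7645,414) + (5189,281)
step 8: (28124, 1523)  from 1·(20479,1109) + (7645,414)
step 9: (76727, 4155)  from 2·(28124,1523) + (20479,1109)
…
step 11: (718667, 38918)  from 1·(641940,34763) + (76727,4155)
step 12: (4953942, 268271)  from 6·(718667,38918) + (641940,34763)
step 13: (10626551, 575460)  from 2·(4953942,268271) + (718667,38918)
→ (10626551, 575460).  Check: 10626551²=112923586155601, 341·575460²=112923586155600, difference 1.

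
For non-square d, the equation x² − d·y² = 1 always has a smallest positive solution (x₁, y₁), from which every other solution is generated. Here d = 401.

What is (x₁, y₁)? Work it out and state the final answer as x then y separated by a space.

√401 → a₀=20, period (40); ℓ=1 odd so k=1
k=0  a_k=20  p_k/q_k = 20/1
k=1  a_k=40  p_k/q_k = 801/40
fundamental: x₁=801, y₁=40  (since 641601 − 401·1600 = 1)

801 40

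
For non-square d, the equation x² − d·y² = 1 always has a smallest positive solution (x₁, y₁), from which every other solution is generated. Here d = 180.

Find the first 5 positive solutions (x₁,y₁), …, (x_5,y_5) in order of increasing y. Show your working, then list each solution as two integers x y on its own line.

[13; 2,2,2,26] for √180; ℓ=4 ⇒ convergent index 3
step 0: (13, 1)  from 13·(1,0) + (0,1)
step 1: (27, 2)  from 2·(13,1) + (1,0)
step 2: (67, 5)  from 2·(27,2) + (13,1)
step 3: (161, 12)  from 2·(67,5) + (27,2)
fundamental: x₁=161, y₁=12  (since 25921 − 180·144 = 1)
n=2: (161,12)∘(161,12) = (161·161+180·12·12, 161·12+12·161) = (51841,3864)
n=3: (51841,3864)∘(161,12) = (161·51841+180·12·3864, 161·3864+12·51841) = (16692641,1244196)
n=4: (16692641,1244196)∘(161,12) = (161·16692641+180·12·1244196, 161·1244196+12·16692641) = (5374978561,400627248)
n=5: (5374978561,400627248)∘(161,12) = (161·5374978561+180·12·400627248, 161·400627248+12·5374978561) = (1730726404001,129000729660)

161 12
51841 3864
16692641 1244196
5374978561 400627248
1730726404001 129000729660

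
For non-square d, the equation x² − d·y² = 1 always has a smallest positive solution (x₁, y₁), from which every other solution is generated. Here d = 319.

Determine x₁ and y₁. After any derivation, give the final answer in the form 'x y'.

12901780 722361

√319 → a₀=17, period (1,6,5,1,4,…,6,1,34); ℓ=14 even so k=13
a_0=17:  p_0=17·1+0=17,  q_0=17·0+1=1
a_1=1:  p_1=1·17+1=18,  q_1=1·1+0=1
a_2=6:  p_2=6·18+17=125,  q_2=6·1+1=7
…
a_5=4:  p_5=4·768+643=3715,  q_5=4·43+36=208
a_6=3:  p_6=3·3715+768=11913,  q_6=3·208+43=667
…
a_8=3:  p_8=3·15628+11913=58797,  q_8=3·875+667=3292
…
a_10=1:  p_10=1·250816+58797=309613,  q_10=1·14043+3292=17335
…
a_12=6:  p_12=6·1798881+309613=11102899,  q_12=6·100718+17335=621643
a_13=1:  p_13=1·11102899+1798881=12901780,  q_13=1·621643+100718=722361
(x₁, y₁) = (12901780, 722361);  12901780² − 319·722361² = 1 ✓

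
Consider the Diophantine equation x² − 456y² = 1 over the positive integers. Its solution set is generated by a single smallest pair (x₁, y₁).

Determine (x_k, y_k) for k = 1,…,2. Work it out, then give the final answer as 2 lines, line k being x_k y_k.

1025 48
2101249 98400

√456 = [21; 2,1,4,1,2,42, …], period ℓ=6 (even) → k=5
i=0: a=21 ⇒ p=21, q=1
i=1: a=2 ⇒ p=43, q=2
i=2: a=1 ⇒ p=64, q=3
i=3: a=4 ⇒ p=299, q=14
i=4: a=1 ⇒ p=363, q=17
i=5: a=2 ⇒ p=1025, q=48
fundamental: x₁=1025, y₁=48  (since 1050625 − 456·2304 = 1)
(1025+48√456)^2 = 2101249 + 98400√456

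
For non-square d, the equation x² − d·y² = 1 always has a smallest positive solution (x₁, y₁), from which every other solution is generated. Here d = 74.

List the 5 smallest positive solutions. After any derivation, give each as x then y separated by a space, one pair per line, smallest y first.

3699 430
27365201 3181140
202447753299 23534073290
1497708451540801 174105071018280
11080046922051092499 1288029291859162150

d=74: √d = [8; 1,1,1,1,16] (ℓ=5, odd), read p_9/q_9
i=0: a=8 ⇒ p=8, q=1
…
i=2: a=1 ⇒ p=17, q=2
i=3: a=1 ⇒ p=26, q=3
i=4: a=1 ⇒ p=43, q=5
…
i=6: a=1 ⇒ p=757, q=88
…
i=8: a=1 ⇒ p=2228, q=259
i=9: a=1 ⇒ p=3699, q=430
(x₁, y₁) = (3699, 430);  3699² − 74·430² = 1 ✓
n=2: (3699,430)∘(3699,430) = (3699·3699+74·430·430, 3699·430+430·3699) = (27365201,3181140)
n=3: (27365201,3181140)∘(3699,430) = (3699·27365201+74·430·3181140, 3699·3181140+430·27365201) = (202447753299,23534073290)
n=4: (202447753299,23534073290)∘(3699,430) = (3699·202447753299+74·430·23534073290, 3699·23534073290+430·202447753299) = (1497708451540801,174105071018280)
n=5: (1497708451540801,174105071018280)∘(3699,430) = (3699·1497708451540801+74·430·174105071018280, 3699·174105071018280+430·1497708451540801) = (11080046922051092499,1288029291859162150)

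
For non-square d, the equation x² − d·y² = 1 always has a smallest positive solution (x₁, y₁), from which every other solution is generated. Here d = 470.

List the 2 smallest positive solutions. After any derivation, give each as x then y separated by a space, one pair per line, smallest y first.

1691 78
5718961 263796

d=470: √d = [21; 1,2,8,2,1,42] (ℓ=6, even), read p_5/q_5
step 0: (21, 1)  from 21·(1,0) + (0,1)
…
step 2: (65, 3)  from 2·(22,1) + (21,1)
step 3: (542, 25)  from 8·(65,3) + (22,1)
step 4: (1149, 53)  from 2·(542,25) + (65,3)
step 5: (1691, 78)  from 1·(1149,53) + (542,25)
fundamental: x₁=1691, y₁=78  (since 2859481 − 470·6084 = 1)
(1691+78√470)^2 = 5718961 + 263796√470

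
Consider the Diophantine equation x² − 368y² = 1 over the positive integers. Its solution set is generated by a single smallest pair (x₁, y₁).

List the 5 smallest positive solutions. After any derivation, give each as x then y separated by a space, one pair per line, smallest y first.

[19; 5,2,5,38] for √368; ℓ=4 ⇒ convergent index 3
k=0  a_k=19  p_k/q_k = 19/1
k=1  a_k=5  p_k/q_k = 96/5
k=2  a_k=2  p_k/q_k = 211/11
k=3  a_k=5  p_k/q_k = 1151/60
fundamental: x₁=1151, y₁=60  (since 1324801 − 368·3600 = 1)
k=2:  x_2 = 1151·1151+368·60·60 = 2649601,  y_2 = 1151·60+60·1151 = 138120
k=3:  x_3 = 1151·2649601+368·60·138120 = 6099380351,  y_3 = 1151·138120+60·2649601 = 317952180
k=4:  x_4 = 1151·6099380351+368·60·317952180 = 14040770918401,  y_4 = 1151·317952180+60·6099380351 = 731925780240
k=5:  x_5 = 1151·14040770918401+368·60·731925780240 = 32321848554778751,  y_5 = 1151·731925780240+60·14040770918401 = 1684892828160300

1151 60
2649601 138120
6099380351 317952180
14040770918401 731925780240
32321848554778751 1684892828160300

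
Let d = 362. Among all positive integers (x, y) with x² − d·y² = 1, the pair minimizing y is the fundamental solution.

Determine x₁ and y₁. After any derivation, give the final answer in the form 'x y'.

√362 → a₀=19, period (38); ℓ=1 odd so k=1
a_0=19:  p_0=19·1+0=19,  q_0=19·0+1=1
a_1=38:  p_1=38·19+1=723,  q_1=38·1+0=38
(x₁, y₁) = (723, 38);  723² − 362·38² = 1 ✓

723 38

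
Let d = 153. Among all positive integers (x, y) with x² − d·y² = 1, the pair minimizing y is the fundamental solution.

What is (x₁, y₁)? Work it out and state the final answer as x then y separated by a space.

√153 = [12; 2,1,2,2,2,1,2,24, …], period ℓ=8 (even) → k=7
i=0: a=12 ⇒ p=12, q=1
…
i=2: a=1 ⇒ p=37, q=3
…
i=4: a=2 ⇒ p=235, q=19
…
i=6: a=1 ⇒ p=804, q=65
i=7: a=2 ⇒ p=2177, q=176
fundamental: x₁=2177, y₁=176  (since 4739329 − 153·30976 = 1)

2177 176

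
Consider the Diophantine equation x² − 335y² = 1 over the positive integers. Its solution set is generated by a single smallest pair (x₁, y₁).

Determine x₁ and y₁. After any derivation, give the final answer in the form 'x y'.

604 33

d=335: √d = [18; 3,3,3,36] (ℓ=4, even), read p_3/q_3
k=0  a_k=18  p_k/q_k = 18/1
…
k=2  a_k=3  p_k/q_k = 183/10
k=3  a_k=3  p_k/q_k = 604/33
fundamental: x₁=604, y₁=33  (since 364816 − 335·1089 = 1)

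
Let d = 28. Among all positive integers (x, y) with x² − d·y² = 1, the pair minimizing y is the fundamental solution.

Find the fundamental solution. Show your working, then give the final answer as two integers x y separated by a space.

√28 = [5; 3,2,3,10, …], period ℓ=4 (even) → k=3
step 0: (5, 1)  from 5·(1,0) + (0,1)
step 1: (16, 3)  from 3·(5,1) + (1,0)
step 2: (37, 7)  from 2·(16,3) + (5,1)
step 3: (127, 24)  from 3·(37,7) + (16,3)
(x₁, y₁) = (127, 24);  127² − 28·24² = 1 ✓

127 24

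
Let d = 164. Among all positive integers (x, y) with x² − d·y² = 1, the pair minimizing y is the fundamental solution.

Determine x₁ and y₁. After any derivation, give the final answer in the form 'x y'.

2049 160

√164 → a₀=12, period (1,4,6,4,1,24); ℓ=6 even so k=5
a_0=12:  p_0=12·1+0=12,  q_0=12·0+1=1
…
a_2=4:  p_2=4·13+12=64,  q_2=4·1+1=5
a_3=6:  p_3=6·64+13=397,  q_3=6·5+1=31
a_4=4:  p_4=4·397+64=1652,  q_4=4·31+5=129
a_5=1:  p_5=1·1652+397=2049,  q_5=1·129+31=160
(x₁, y₁) = (2049, 160);  2049² − 164·160² = 1 ✓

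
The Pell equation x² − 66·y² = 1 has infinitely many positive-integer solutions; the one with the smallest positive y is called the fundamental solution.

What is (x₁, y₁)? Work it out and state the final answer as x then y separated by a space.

65 8

√66 → a₀=8, period (8,16); ℓ=2 even so k=1
i=0: a=8 ⇒ p=8, q=1
i=1: a=8 ⇒ p=65, q=8
(x₁, y₁) = (65, 8);  65² − 66·8² = 1 ✓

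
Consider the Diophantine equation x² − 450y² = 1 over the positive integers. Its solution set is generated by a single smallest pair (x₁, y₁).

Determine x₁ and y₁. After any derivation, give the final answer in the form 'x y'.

√450 → a₀=21, period (4,1,2,4,2,1,4,42); ℓ=8 even so k=7
a_0=21:  p_0=21·1+0=21,  q_0=21·0+1=1
a_1=4:  p_1=4·21+1=85,  q_1=4·1+0=4
a_2=1:  p_2=1·85+21=106,  q_2=1·4+1=5
…
a_4=4:  p_4=4·297+106=1294,  q_4=4·14+5=61
a_5=2:  p_5=2·1294+297=2885,  q_5=2·61+14=136
a_6=1:  p_6=1·2885+1294=4179,  q_6=1·136+61=197
a_7=4:  p_7=4·4179+2885=19601,  q_7=4·197+136=924
→ (19601, 924).  Check: 19601²=384199201, 450·924²=384199200, difference 1.

19601 924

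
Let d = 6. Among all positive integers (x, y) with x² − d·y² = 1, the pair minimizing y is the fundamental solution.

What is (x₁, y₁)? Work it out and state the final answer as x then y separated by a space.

[2; 2,4] for √6; ℓ=2 ⇒ convergent index 1
i=0: a=2 ⇒ p=2, q=1
i=1: a=2 ⇒ p=5, q=2
fundamental: x₁=5, y₁=2  (since 25 − 6·4 = 1)

5 2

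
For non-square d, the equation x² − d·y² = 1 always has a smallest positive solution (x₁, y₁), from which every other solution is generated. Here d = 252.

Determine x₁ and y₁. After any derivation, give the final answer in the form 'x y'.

127 8

√252 = [15; 1,6,1,30, …], period ℓ=4 (even) → k=3
k=0  a_k=15  p_k/q_k = 15/1
…
k=2  a_k=6  p_k/q_k = 111/7
k=3  a_k=1  p_k/q_k = 127/8
fundamental: x₁=127, y₁=8  (since 16129 − 252·64 = 1)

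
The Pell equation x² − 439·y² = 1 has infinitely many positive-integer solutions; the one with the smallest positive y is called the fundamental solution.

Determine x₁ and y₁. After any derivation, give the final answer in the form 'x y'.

440 21

√439 = [20; 1,19,1,40, …], period ℓ=4 (even) → k=3
k=0  a_k=20  p_k/q_k = 20/1
k=1  a_k=1  p_k/q_k = 21/1
k=2  a_k=19  p_k/q_k = 419/20
k=3  a_k=1  p_k/q_k = 440/21
→ (440, 21).  Check: 440²=193600, 439·21²=193599, difference 1.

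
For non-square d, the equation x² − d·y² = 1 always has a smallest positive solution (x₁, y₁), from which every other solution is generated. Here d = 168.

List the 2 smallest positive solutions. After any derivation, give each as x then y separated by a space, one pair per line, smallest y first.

[12; 1,24] for √168; ℓ=2 ⇒ convergent index 1
step 0: (12, 1)  from 12·(1,0) + (0,1)
step 1: (13, 1)  from 1·(12,1) + (1,0)
(x₁, y₁) = (13, 1);  13² − 168·1² = 1 ✓
n=2: (13,1)∘(13,1) = (13·13+168·1·1, 13·1+1·13) = (337,26)

13 1
337 26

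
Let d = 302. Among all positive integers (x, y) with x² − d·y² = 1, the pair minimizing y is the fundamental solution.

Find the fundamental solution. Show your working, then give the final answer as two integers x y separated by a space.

d=302: √d = [17; 2,1,1,1,4,…,1,2,34] (ℓ=16, even), read p_15/q_15
a_0=17:  p_0=17·1+0=17,  q_0=17·0+1=1
a_1=2:  p_1=2·17+1=35,  q_1=2·1+0=2
a_2=1:  p_2=1·35+17=52,  q_2=1·2+1=3
a_3=1:  p_3=1·52+35=87,  q_3=1·3+2=5
a_4=1:  p_4=1·87+52=139,  q_4=1·5+3=8
…
a_6=2:  p_6=2·643+139=1425,  q_6=2·37+8=82
a_7=1:  p_7=1·1425+643=2068,  q_7=1·82+37=119
a_8=16:  p_8=16·2068+1425=34513,  q_8=16·119+82=1986
a_9=1:  p_9=1·34513+2068=36581,  q_9=1·1986+119=2105
a_10=2:  p_10=2·36581+34513=107675,  q_10=2·2105+1986=6196
a_11=4:  p_11=4·107675+36581=467281,  q_11=4·6196+2105=26889
a_12=1:  p_12=1·467281+107675=574956,  q_12=1·26889+6196=33085
…
a_14=1:  p_14=1·1042237+574956=1617193,  q_14=1·59974+33085=93059
a_15=2:  p_15=2·1617193+1042237=4276623,  q_15=2·93059+59974=246092
→ (4276623, 246092).  Check: 4276623²=18289504284129, 302·246092²=18289504284128, difference 1.

4276623 246092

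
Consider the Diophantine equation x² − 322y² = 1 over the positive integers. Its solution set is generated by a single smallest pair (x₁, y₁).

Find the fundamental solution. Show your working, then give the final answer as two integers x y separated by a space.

d=322: √d = [17; 1,16,1,34] (ℓ=4, even), read p_3/q_3
k=0  a_k=17  p_k/q_k = 17/1
k=1  a_k=1  p_k/q_k = 18/1
k=2  a_k=16  p_k/q_k = 305/17
k=3  a_k=1  p_k/q_k = 323/18
fundamental: x₁=323, y₁=18  (since 104329 − 322·324 = 1)

323 18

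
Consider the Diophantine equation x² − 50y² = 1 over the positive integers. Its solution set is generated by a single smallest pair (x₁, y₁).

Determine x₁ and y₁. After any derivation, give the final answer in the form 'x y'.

√50 → a₀=7, period (14); ℓ=1 odd so k=1
step 0: (7, 1)  from 7·(1,0) + (0,1)
step 1: (99, 14)  from 14·(7,1) + (1,0)
→ (99, 14).  Check: 99²=9801, 50·14²=9800, difference 1.

99 14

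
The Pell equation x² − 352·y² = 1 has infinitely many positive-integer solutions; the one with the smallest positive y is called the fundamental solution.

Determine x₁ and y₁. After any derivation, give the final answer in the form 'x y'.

√352 = [18; 1,3,5,9,5,3,1,36, …], period ℓ=8 (even) → k=7
k=0  a_k=18  p_k/q_k = 18/1
…
k=6  a_k=3  p_k/q_k = 59118/3151
k=7  a_k=1  p_k/q_k = 77617/4137
fundamental: x₁=77617, y₁=4137  (since 6024398689 − 352·17114769 = 1)

77617 4137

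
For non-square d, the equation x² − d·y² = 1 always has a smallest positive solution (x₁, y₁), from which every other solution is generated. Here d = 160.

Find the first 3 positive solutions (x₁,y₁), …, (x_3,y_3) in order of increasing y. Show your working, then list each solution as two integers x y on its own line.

[12; 1,1,1,5,1,1,1,24] for √160; ℓ=8 ⇒ convergent index 7
k=0  a_k=12  p_k/q_k = 12/1
…
k=4  a_k=5  p_k/q_k = 215/17
…
k=6  a_k=1  p_k/q_k = 468/37
k=7  a_k=1  p_k/q_k = 721/57
(x₁, y₁) = (721, 57);  721² − 160·57² = 1 ✓
(x_2, y_2) = (721·721 + 160·57·57, 721·57 + 57·721) = (1039681, 82194)
(x_3, y_3) = (721·1039681 + 160·57·82194, 721·82194 + 57·1039681) = (1499219281, 118523691)

721 57
1039681 82194
1499219281 118523691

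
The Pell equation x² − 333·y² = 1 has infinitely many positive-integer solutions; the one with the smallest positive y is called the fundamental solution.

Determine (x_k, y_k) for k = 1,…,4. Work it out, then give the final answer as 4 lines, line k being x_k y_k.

73 4
10657 584
1555849 85260
227143297 12447376

√333 → a₀=18, period (4,36); ℓ=2 even so k=1
i=0: a=18 ⇒ p=18, q=1
i=1: a=4 ⇒ p=73, q=4
(x₁, y₁) = (73, 4);  73² − 333·4² = 1 ✓
(73+4√333)^2 = 10657 + 584√333
(73+4√333)^3 = 1555849 + 85260√333
(73+4√333)^4 = 227143297 + 12447376√333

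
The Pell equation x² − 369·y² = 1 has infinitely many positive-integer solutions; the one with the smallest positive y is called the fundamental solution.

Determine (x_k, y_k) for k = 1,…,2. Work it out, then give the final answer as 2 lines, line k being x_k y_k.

8396801 437120
141012534067201 7340819306240

√369 = [19; 4,1,3,2,7,4,7,2,3,1,4,38, …], period ℓ=12 (even) → k=11
step 0: (19, 1)  from 19·(1,0) + (0,1)
step 1: (77, 4)  from 4·(19,1) + (1,0)
…
step 4: (826, 43)  from 2·(365,19) + (96,5)
…
step 9: (1364557, 71036)  from 3·(393504,20485) + (184045,9581)
step 10: (1758061, 91521)  from 1·(1364557,71036) + (393504,20485)
step 11: (8396801, 437120)  from 4·(1758061,91521) + (1364557,71036)
(x₁, y₁) = (8396801, 437120);  8396801² − 369·437120² = 1 ✓
k=2:  x_2 = 8396801·8396801+369·437120·437120 = 141012534067201,  y_2 = 8396801·437120+437120·8396801 = 7340819306240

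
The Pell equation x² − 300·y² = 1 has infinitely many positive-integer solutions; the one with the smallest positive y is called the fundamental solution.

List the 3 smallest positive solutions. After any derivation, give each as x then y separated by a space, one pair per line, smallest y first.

1351 78
3650401 210756
9863382151 569462634

√300 → a₀=17, period (3,8,3,34); ℓ=4 even so k=3
k=0  a_k=17  p_k/q_k = 17/1
…
k=2  a_k=8  p_k/q_k = 433/25
k=3  a_k=3  p_k/q_k = 1351/78
→ (1351, 78).  Check: 1351²=1825201, 300·78²=1825200, difference 1.
(x_2, y_2) = (1351·1351 + 300·78·78, 1351·78 + 78·1351) = (3650401, 210756)
(x_3, y_3) = (1351·3650401 + 300·78·210756, 1351·210756 + 78·3650401) = (9863382151, 569462634)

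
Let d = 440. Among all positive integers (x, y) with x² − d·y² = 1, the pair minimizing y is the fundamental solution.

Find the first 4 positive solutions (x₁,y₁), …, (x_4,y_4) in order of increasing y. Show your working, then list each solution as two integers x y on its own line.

√440 → a₀=20, period (1,40); ℓ=2 even so k=1
a_0=20:  p_0=20·1+0=20,  q_0=20·0+1=1
a_1=1:  p_1=1·20+1=21,  q_1=1·1+0=1
→ (21, 1).  Check: 21²=441, 440·1²=440, difference 1.
(21+1√440)^2 = 881 + 42√440
(21+1√440)^3 = 36981 + 1763√440
(21+1√440)^4 = 1552321 + 74004√440

21 1
881 42
36981 1763
1552321 74004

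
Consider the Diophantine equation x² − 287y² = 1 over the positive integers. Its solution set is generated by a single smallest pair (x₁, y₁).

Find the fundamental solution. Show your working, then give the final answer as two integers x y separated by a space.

√287 = [16; 1,15,1,32, …], period ℓ=4 (even) → k=3
k=0  a_k=16  p_k/q_k = 16/1
…
k=2  a_k=15  p_k/q_k = 271/16
k=3  a_k=1  p_k/q_k = 288/17
→ (288, 17).  Check: 288²=82944, 287·17²=82943, difference 1.

288 17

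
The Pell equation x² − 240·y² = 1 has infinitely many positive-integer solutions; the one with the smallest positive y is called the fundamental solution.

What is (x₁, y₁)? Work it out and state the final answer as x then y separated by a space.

d=240: √d = [15; 2,30] (ℓ=2, even), read p_1/q_1
i=0: a=15 ⇒ p=15, q=1
i=1: a=2 ⇒ p=31, q=2
→ (31, 2).  Check: 31²=961, 240·2²=960, difference 1.

31 2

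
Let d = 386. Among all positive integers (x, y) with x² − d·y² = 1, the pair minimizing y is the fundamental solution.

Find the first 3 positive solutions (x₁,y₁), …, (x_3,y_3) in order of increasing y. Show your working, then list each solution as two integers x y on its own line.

111555 5678
24889036049 1266818580
5552992832780835 282639893378122

√386 = [19; 1,1,1,4,1,18,1,4,1,1,1,38, …], period ℓ=12 (even) → k=11
k=0  a_k=19  p_k/q_k = 19/1
k=1  a_k=1  p_k/q_k = 20/1
…
k=3  a_k=1  p_k/q_k = 59/3
k=4  a_k=4  p_k/q_k = 275/14
…
k=6  a_k=18  p_k/q_k = 6287/320
…
k=8  a_k=4  p_k/q_k = 32771/1668
k=9  a_k=1  p_k/q_k = 39392/2005
k=10  a_k=1  p_k/q_k = 72163/3673
k=11  a_k=1  p_k/q_k = 111555/5678
fundamental: x₁=111555, y₁=5678  (since 12444518025 − 386·32239684 = 1)
(111555+5678√386)^2 = 24889036049 + 1266818580√386
(111555+5678√386)^3 = 5552992832780835 + 282639893378122√386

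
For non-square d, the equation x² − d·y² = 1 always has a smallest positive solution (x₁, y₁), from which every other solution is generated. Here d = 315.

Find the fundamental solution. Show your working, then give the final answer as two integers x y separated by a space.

71 4

√315 → a₀=17, period (1,2,1,34); ℓ=4 even so k=3
i=0: a=17 ⇒ p=17, q=1
i=1: a=1 ⇒ p=18, q=1
i=2: a=2 ⇒ p=53, q=3
i=3: a=1 ⇒ p=71, q=4
→ (71, 4).  Check: 71²=5041, 315·4²=5040, difference 1.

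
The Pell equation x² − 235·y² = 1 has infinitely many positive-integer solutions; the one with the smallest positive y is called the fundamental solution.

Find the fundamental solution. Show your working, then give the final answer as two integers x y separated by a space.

46 3

[15; 3,30] for √235; ℓ=2 ⇒ convergent index 1
i=0: a=15 ⇒ p=15, q=1
i=1: a=3 ⇒ p=46, q=3
fundamental: x₁=46, y₁=3  (since 2116 − 235·9 = 1)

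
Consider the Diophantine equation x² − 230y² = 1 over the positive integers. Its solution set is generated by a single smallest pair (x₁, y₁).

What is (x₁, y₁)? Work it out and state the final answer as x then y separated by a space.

91 6

d=230: √d = [15; 6,30] (ℓ=2, even), read p_1/q_1
k=0  a_k=15  p_k/q_k = 15/1
k=1  a_k=6  p_k/q_k = 91/6
→ (91, 6).  Check: 91²=8281, 230·6²=8280, difference 1.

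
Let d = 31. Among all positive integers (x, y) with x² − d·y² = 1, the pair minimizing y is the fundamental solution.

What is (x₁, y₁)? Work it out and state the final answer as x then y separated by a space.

[5; 1,1,3,5,3,1,1,10] for √31; ℓ=8 ⇒ convergent index 7
step 0: (5, 1)  from 5·(1,0) + (0,1)
step 1: (6, 1)  from 1·(5,1) + (1,0)
…
step 4: (206, 37)  from 5·(39,7) + (11,2)
step 5: (657, 118)  from 3·(206,37) + (39,7)
step 6: (863, 155)  from 1·(657,118) + (206,37)
step 7: (1520, 273)  from 1·(863,155) + (657,118)
→ (1520, 273).  Check: 1520²=2310400, 31·273²=2310399, difference 1.

1520 273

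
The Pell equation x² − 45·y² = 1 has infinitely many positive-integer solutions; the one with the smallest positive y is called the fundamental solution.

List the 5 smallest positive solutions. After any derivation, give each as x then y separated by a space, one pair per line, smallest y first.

161 24
51841 7728
16692641 2488392
5374978561 801254496
1730726404001 258001459320

d=45: √d = [6; 1,2,2,2,1,12] (ℓ=6, even), read p_5/q_5
k=0  a_k=6  p_k/q_k = 6/1
k=1  a_k=1  p_k/q_k = 7/1
k=2  a_k=2  p_k/q_k = 20/3
…
k=4  a_k=2  p_k/q_k = 114/17
k=5  a_k=1  p_k/q_k = 161/24
→ (161, 24).  Check: 161²=25921, 45·24²=25920, difference 1.
k=2:  x_2 = 161·161+45·24·24 = 51841,  y_2 = 161·24+24·161 = 7728
k=3:  x_3 = 161·51841+45·24·7728 = 16692641,  y_3 = 161·7728+24·51841 = 2488392
k=4:  x_4 = 161·16692641+45·24·2488392 = 5374978561,  y_4 = 161·2488392+24·16692641 = 801254496
k=5:  x_5 = 161·5374978561+45·24·801254496 = 1730726404001,  y_5 = 161·801254496+24·5374978561 = 258001459320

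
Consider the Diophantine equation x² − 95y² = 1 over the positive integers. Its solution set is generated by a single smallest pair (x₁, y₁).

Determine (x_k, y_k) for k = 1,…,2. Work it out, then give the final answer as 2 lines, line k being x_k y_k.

39 4
3041 312

√95 → a₀=9, period (1,2,1,18); ℓ=4 even so k=3
a_0=9:  p_0=9·1+0=9,  q_0=9·0+1=1
a_1=1:  p_1=1·9+1=10,  q_1=1·1+0=1
a_2=2:  p_2=2·10+9=29,  q_2=2·1+1=3
a_3=1:  p_3=1·29+10=39,  q_3=1·3+1=4
fundamental: x₁=39, y₁=4  (since 1521 − 95·16 = 1)
k=2:  x_2 = 39·39+95·4·4 = 3041,  y_2 = 39·4+4·39 = 312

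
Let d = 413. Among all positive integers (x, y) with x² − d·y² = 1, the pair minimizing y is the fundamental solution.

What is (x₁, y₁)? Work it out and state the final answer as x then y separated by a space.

[20; 3,9,1,4,1,9,3,40] for √413; ℓ=8 ⇒ convergent index 7
i=0: a=20 ⇒ p=20, q=1
i=1: a=3 ⇒ p=61, q=3
i=2: a=9 ⇒ p=569, q=28
…
i=4: a=4 ⇒ p=3089, q=152
i=5: a=1 ⇒ p=3719, q=183
i=6: a=9 ⇒ p=36560, q=1799
i=7: a=3 ⇒ p=113399, q=5580
fundamental: x₁=113399, y₁=5580  (since 12859333201 − 413·31136400 = 1)

113399 5580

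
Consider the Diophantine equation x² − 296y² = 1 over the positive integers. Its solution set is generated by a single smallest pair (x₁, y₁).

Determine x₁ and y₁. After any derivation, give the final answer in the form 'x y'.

√296 → a₀=17, period (4,1,7,1,4,34); ℓ=6 even so k=5
a_0=17:  p_0=17·1+0=17,  q_0=17·0+1=1
a_1=4:  p_1=4·17+1=69,  q_1=4·1+0=4
…
a_4=1:  p_4=1·671+86=757,  q_4=1·39+5=44
a_5=4:  p_5=4·757+671=3699,  q_5=4·44+39=215
→ (3699, 215).  Check: 3699²=13682601, 296·215²=13682600, difference 1.

3699 215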